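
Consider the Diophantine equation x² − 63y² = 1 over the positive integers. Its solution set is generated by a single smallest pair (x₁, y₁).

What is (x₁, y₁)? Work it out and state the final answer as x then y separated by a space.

√63 = [7; 1,14, …], period ℓ=2 (even) → k=1
i=0: a=7 ⇒ p=7, q=1
i=1: a=1 ⇒ p=8, q=1
fundamental: x₁=8, y₁=1  (since 64 − 63·1 = 1)

8 1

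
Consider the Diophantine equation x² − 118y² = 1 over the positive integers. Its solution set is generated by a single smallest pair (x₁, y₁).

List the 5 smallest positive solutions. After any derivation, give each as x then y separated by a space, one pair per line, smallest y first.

√118 → a₀=10, period (1,6,3,2,10,2,3,6,1,20); ℓ=10 even so k=9
step 0: (10, 1)  from 10·(1,0) + (0,1)
step 1: (11, 1)  from 1·(10,1) + (1,0)
…
step 3: (239, 22)  from 3·(76,7) + (11,1)
step 4: (554, 51)  from 2·(239,22) + (76,7)
step 5: (5779, 532)  from 10·(554,51) + (239,22)
…
step 8: (264802, 24377)  from 6·(42115,3877) + (12112,1115)
step 9: (306917, 28254)  from 1·(264802,24377) + (42115,3877)
→ (306917, 28254).  Check: 306917²=94198044889, 118·28254²=94198044888, difference 1.
(306917+28254√118)^2 = 188396089777 + 17343265836√118
(306917+28254√118)^3 = 115643925371868101 + 10645886241146970√118
(306917+28254√118)^4 = 70986173286526887819457 + 6534806934930865917144√118
(306917+28254√118)^5 = 43573726693046301732396700037 + 4011286680085707263143023126√118

306917 28254
188396089777 17343265836
115643925371868101 10645886241146970
70986173286526887819457 6534806934930865917144
43573726693046301732396700037 4011286680085707263143023126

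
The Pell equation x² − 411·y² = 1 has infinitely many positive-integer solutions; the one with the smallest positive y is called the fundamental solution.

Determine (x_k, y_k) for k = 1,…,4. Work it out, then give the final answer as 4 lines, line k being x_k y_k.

49730 2453
4946145799 243975380
491943661118810 24265791292347
48928716529930696801 2413475601692857240

[20; 3,1,1,1,19,1,1,1,3,40] for √411; ℓ=10 ⇒ convergent index 9
step 0: (20, 1)  from 20·(1,0) + (0,1)
step 1: (61, 3)  from 3·(20,1) + (1,0)
step 2: (81, 4)  from 1·(61,3) + (20,1)
…
step 5: (4379, 216)  from 19·(223,11) + (142,7)
…
step 8: (13583, 670)  from 1·(8981,443) + (4602,227)
step 9: (49730, 2453)  from 3·(13583,670) + (8981,443)
→ (49730, 2453).  Check: 49730²=2473072900, 411·2453²=2473072899, difference 1.
k=2:  x_2 = 49730·49730+411·2453·2453 = 4946145799,  y_2 = 49730·2453+2453·49730 = 243975380
k=3:  x_3 = 49730·4946145799+411·2453·243975380 = 491943661118810,  y_3 = 49730·243975380+2453·4946145799 = 24265791292347
k=4:  x_4 = 49730·491943661118810+411·2453·24265791292347 = 48928716529930696801,  y_4 = 49730·24265791292347+2453·491943661118810 = 2413475601692857240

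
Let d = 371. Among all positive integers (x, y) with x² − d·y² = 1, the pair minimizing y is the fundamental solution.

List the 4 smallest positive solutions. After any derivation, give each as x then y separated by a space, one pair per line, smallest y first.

1695 88
5746049 298320
19479104415 1011304712
66034158220801 3428322675360

[19; 3,1,4,1,3,38] for √371; ℓ=6 ⇒ convergent index 5
step 0: (19, 1)  from 19·(1,0) + (0,1)
step 1: (58, 3)  from 3·(19,1) + (1,0)
step 2: (77, 4)  from 1·(58,3) + (19,1)
step 3: (366, 19)  from 4·(77,4) + (58,3)
step 4: (443, 23)  from 1·(366,19) + (77,4)
step 5: (1695, 88)  from 3·(443,23) + (366,19)
fundamental: x₁=1695, y₁=88  (since 2873025 − 371·7744 = 1)
k=2:  x_2 = 1695·1695+371·88·88 = 5746049,  y_2 = 1695·88+88·1695 = 298320
k=3:  x_3 = 1695·5746049+371·88·298320 = 19479104415,  y_3 = 1695·298320+88·5746049 = 1011304712
k=4:  x_4 = 1695·19479104415+371·88·1011304712 = 66034158220801,  y_4 = 1695·1011304712+88·19479104415 = 3428322675360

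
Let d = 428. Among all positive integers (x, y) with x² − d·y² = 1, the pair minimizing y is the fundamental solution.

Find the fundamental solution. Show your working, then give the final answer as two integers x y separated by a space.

[20; 1,2,4,1,5,10,5,1,4,2,1,40] for √428; ℓ=12 ⇒ convergent index 11
i=0: a=20 ⇒ p=20, q=1
…
i=4: a=1 ⇒ p=331, q=16
…
i=8: a=1 ⇒ p=119350, q=5769
…
i=10: a=2 ⇒ p=1273708, q=61567
i=11: a=1 ⇒ p=1850887, q=89466
→ (1850887, 89466).  Check: 1850887²=3425782686769, 428·89466²=3425782686768, difference 1.

1850887 89466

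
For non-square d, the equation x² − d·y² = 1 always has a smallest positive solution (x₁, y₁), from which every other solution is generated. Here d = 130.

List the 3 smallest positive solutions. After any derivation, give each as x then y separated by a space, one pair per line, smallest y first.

6499 570
84474001 7408860
1097993058499 96300361710

[11; 2,2,22] for √130; ℓ=3 ⇒ convergent index 5
i=0: a=11 ⇒ p=11, q=1
i=1: a=2 ⇒ p=23, q=2
i=2: a=2 ⇒ p=57, q=5
…
i=4: a=2 ⇒ p=2611, q=229
i=5: a=2 ⇒ p=6499, q=570
→ (6499, 570).  Check: 6499²=42237001, 130·570²=42237000, difference 1.
(x_2, y_2) = (6499·6499 + 130·570·570, 6499·570 + 570·6499) = (84474001, 7408860)
(x_3, y_3) = (6499·84474001 + 130·570·7408860, 6499·7408860 + 570·84474001) = (1097993058499, 96300361710)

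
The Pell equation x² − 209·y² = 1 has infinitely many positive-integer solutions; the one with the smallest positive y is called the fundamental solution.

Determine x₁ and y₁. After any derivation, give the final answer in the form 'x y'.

√209 = [14; 2,5,3,2,3,5,2,28, …], period ℓ=8 (even) → k=7
k=0  a_k=14  p_k/q_k = 14/1
k=1  a_k=2  p_k/q_k = 29/2
k=2  a_k=5  p_k/q_k = 159/11
k=3  a_k=3  p_k/q_k = 506/35
k=4  a_k=2  p_k/q_k = 1171/81
…
k=6  a_k=5  p_k/q_k = 21266/1471
k=7  a_k=2  p_k/q_k = 46551/3220
→ (46551, 3220).  Check: 46551²=2166995601, 209·3220²=2166995600, difference 1.

46551 3220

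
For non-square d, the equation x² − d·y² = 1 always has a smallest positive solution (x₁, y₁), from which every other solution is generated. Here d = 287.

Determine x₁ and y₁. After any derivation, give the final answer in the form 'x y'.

d=287: √d = [16; 1,15,1,32] (ℓ=4, even), read p_3/q_3
a_0=16:  p_0=16·1+0=16,  q_0=16·0+1=1
a_1=1:  p_1=1·16+1=17,  q_1=1·1+0=1
a_2=15:  p_2=15·17+16=271,  q_2=15·1+1=16
a_3=1:  p_3=1·271+17=288,  q_3=1·16+1=17
→ (288, 17).  Check: 288²=82944, 287·17²=82943, difference 1.

288 17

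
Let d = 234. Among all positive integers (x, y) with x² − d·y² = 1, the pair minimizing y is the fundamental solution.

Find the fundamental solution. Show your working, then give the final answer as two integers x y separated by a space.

√234 = [15; 3,2,1,2,1,2,3,30, …], period ℓ=8 (even) → k=7
a_0=15:  p_0=15·1+0=15,  q_0=15·0+1=1
…
a_2=2:  p_2=2·46+15=107,  q_2=2·3+1=7
…
a_5=1:  p_5=1·413+153=566,  q_5=1·27+10=37
a_6=2:  p_6=2·566+413=1545,  q_6=2·37+27=101
a_7=3:  p_7=3·1545+566=5201,  q_7=3·101+37=340
fundamental: x₁=5201, y₁=340  (since 27050401 − 234·115600 = 1)

5201 340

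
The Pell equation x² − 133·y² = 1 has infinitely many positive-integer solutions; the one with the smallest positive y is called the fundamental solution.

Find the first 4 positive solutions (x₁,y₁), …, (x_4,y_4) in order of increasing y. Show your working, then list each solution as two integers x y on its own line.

[11; 1,1,7,5,1,…,1,1,22] for √133; ℓ=16 ⇒ convergent index 15
k=0  a_k=11  p_k/q_k = 11/1
…
k=3  a_k=7  p_k/q_k = 173/15
k=4  a_k=5  p_k/q_k = 888/77
k=5  a_k=1  p_k/q_k = 1061/92
…
k=7  a_k=1  p_k/q_k = 3010/261
k=8  a_k=2  p_k/q_k = 7969/691
…
k=11  a_k=1  p_k/q_k = 29927/2595
…
k=13  a_k=7  p_k/q_k = 1210008/104921
k=14  a_k=1  p_k/q_k = 1378591/119539
k=15  a_k=1  p_k/q_k = 2588599/224460
(x₁, y₁) = (2588599, 224460);  2588599² − 133·224460² = 1 ✓
(2588599+224460√133)^2 = 13401689565601 + 1162073863080√133
(2588599+224460√133)^3 = 69383200415647777399 + 6016286479789825380√133
(2588599+224460√133)^4 = 359210566425477440164982401 + 31147506330593762303822160√133

2588599 224460
13401689565601 1162073863080
69383200415647777399 6016286479789825380
359210566425477440164982401 31147506330593762303822160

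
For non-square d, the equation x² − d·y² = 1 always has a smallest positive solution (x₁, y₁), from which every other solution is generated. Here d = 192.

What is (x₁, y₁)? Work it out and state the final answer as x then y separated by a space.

97 7

√192 → a₀=13, period (1,5,1,26); ℓ=4 even so k=3
step 0: (13, 1)  from 13·(1,0) + (0,1)
step 1: (14, 1)  from 1·(13,1) + (1,0)
step 2: (83, 6)  from 5·(14,1) + (13,1)
step 3: (97, 7)  from 1·(83,6) + (14,1)
fundamental: x₁=97, y₁=7  (since 9409 − 192·49 = 1)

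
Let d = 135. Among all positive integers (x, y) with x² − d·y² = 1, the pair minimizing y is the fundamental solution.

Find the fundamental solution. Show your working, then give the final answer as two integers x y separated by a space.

244 21

[11; 1,1,1,1,1,1,1,22] for √135; ℓ=8 ⇒ convergent index 7
i=0: a=11 ⇒ p=11, q=1
i=1: a=1 ⇒ p=12, q=1
i=2: a=1 ⇒ p=23, q=2
…
i=4: a=1 ⇒ p=58, q=5
i=5: a=1 ⇒ p=93, q=8
i=6: a=1 ⇒ p=151, q=13
i=7: a=1 ⇒ p=244, q=21
(x₁, y₁) = (244, 21);  244² − 135·21² = 1 ✓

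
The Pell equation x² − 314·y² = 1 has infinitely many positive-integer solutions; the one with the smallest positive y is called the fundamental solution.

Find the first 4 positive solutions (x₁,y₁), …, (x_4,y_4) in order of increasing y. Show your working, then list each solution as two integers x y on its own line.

392499 22150
308110930001 17387705700
241866463828532499 13649314199066450
189864690372162243720001 10714684347621377411400

√314 = [17; 1,2,1,1,2,1,34, …], period ℓ=7 (odd) → k=13
a_0=17:  p_0=17·1+0=17,  q_0=17·0+1=1
a_1=1:  p_1=1·17+1=18,  q_1=1·1+0=1
…
a_3=1:  p_3=1·53+18=71,  q_3=1·3+1=4
…
a_5=2:  p_5=2·124+71=319,  q_5=2·7+4=18
a_6=1:  p_6=1·319+124=443,  q_6=1·18+7=25
…
a_8=1:  p_8=1·15381+443=15824,  q_8=1·868+25=893
…
a_12=2:  p_12=2·109882+62853=282617,  q_12=2·6201+3547=15949
a_13=1:  p_13=1·282617+109882=392499,  q_13=1·15949+6201=22150
→ (392499, 22150).  Check: 392499²=154055465001, 314·22150²=154055465000, difference 1.
n=2: (392499,22150)∘(392499,22150) = (392499·392499+314·22150·22150, 392499·22150+22150·392499) = (308110930001,17387705700)
n=3: (308110930001,17387705700)∘(392499,22150) = (392499·308110930001+314·22150·17387705700, 392499·17387705700+22150·308110930001) = (241866463828532499,13649314199066450)
n=4: (241866463828532499,13649314199066450)∘(392499,22150) = (392499·241866463828532499+314·22150·13649314199066450, 392499·13649314199066450+22150·241866463828532499) = (189864690372162243720001,10714684347621377411400)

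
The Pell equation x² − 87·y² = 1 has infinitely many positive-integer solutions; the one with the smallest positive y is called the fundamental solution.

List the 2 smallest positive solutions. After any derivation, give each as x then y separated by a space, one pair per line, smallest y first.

√87 = [9; 3,18, …], period ℓ=2 (even) → k=1
a_0=9:  p_0=9·1+0=9,  q_0=9·0+1=1
a_1=3:  p_1=3·9+1=28,  q_1=3·1+0=3
(x₁, y₁) = (28, 3);  28² − 87·3² = 1 ✓
k=2:  x_2 = 28·28+87·3·3 = 1567,  y_2 = 28·3+3·28 = 168

28 3
1567 168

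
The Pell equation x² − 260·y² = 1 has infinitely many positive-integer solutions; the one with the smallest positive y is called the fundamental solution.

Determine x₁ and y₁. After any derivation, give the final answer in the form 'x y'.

[16; 8,32] for √260; ℓ=2 ⇒ convergent index 1
k=0  a_k=16  p_k/q_k = 16/1
k=1  a_k=8  p_k/q_k = 129/8
fundamental: x₁=129, y₁=8  (since 16641 − 260·64 = 1)

129 8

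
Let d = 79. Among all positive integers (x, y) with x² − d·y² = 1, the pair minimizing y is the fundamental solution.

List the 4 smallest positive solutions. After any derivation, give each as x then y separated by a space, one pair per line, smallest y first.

[8; 1,7,1,16] for √79; ℓ=4 ⇒ convergent index 3
i=0: a=8 ⇒ p=8, q=1
i=1: a=1 ⇒ p=9, q=1
i=2: a=7 ⇒ p=71, q=8
i=3: a=1 ⇒ p=80, q=9
(x₁, y₁) = (80, 9);  80² − 79·9² = 1 ✓
n=2: (80,9)∘(80,9) = (80·80+79·9·9, 80·9+9·80) = (12799,1440)
n=3: (12799,1440)∘(80,9) = (80·12799+79·9·1440, 80·1440+9·12799) = (2047760,230391)
n=4: (2047760,230391)∘(80,9) = (80·2047760+79·9·230391, 80·230391+9·2047760) = (327628801,36861120)

80 9
12799 1440
2047760 230391
327628801 36861120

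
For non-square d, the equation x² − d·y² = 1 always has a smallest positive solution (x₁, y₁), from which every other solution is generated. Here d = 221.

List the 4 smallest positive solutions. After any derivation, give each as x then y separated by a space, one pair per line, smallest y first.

1665 112
5544449 372960
18463013505 1241956688
61481829427201 4135715398080

√221 → a₀=14, period (1,6,2,6,1,28); ℓ=6 even so k=5
a_0=14:  p_0=14·1+0=14,  q_0=14·0+1=1
a_1=1:  p_1=1·14+1=15,  q_1=1·1+0=1
a_2=6:  p_2=6·15+14=104,  q_2=6·1+1=7
a_3=2:  p_3=2·104+15=223,  q_3=2·7+1=15
a_4=6:  p_4=6·223+104=1442,  q_4=6·15+7=97
a_5=1:  p_5=1·1442+223=1665,  q_5=1·97+15=112
fundamental: x₁=1665, y₁=112  (since 2772225 − 221·12544 = 1)
(1665+112√221)^2 = 5544449 + 372960√221
(1665+112√221)^3 = 18463013505 + 1241956688√221
(1665+112√221)^4 = 61481829427201 + 4135715398080√221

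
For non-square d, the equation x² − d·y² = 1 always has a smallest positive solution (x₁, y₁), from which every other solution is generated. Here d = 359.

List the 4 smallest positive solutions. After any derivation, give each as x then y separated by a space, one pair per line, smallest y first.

360 19
259199 13680
186622920 9849581
134368243201 7091684640

d=359: √d = [18; 1,17,1,36] (ℓ=4, even), read p_3/q_3
a_0=18:  p_0=18·1+0=18,  q_0=18·0+1=1
…
a_2=17:  p_2=17·19+18=341,  q_2=17·1+1=18
a_3=1:  p_3=1·341+19=360,  q_3=1·18+1=19
fundamental: x₁=360, y₁=19  (since 129600 − 359·361 = 1)
(x_2, y_2) = (360·360 + 359·19·19, 360·19 + 19·360) = (259199, 13680)
(x_3, y_3) = (360·259199 + 359·19·13680, 360·13680 + 19·259199) = (186622920, 9849581)
(x_4, y_4) = (360·186622920 + 359·19·9849581, 360·9849581 + 19·186622920) = (134368243201, 7091684640)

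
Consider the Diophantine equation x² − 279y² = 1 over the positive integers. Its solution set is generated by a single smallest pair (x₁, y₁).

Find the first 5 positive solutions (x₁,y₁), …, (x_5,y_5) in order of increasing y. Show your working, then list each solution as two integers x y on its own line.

1520 91
4620799 276640
14047227440 840985509
42703566796801 2556595670720
129818829015047600 7772049998003291

√279 → a₀=16, period (1,2,2,1,2,2,1,32); ℓ=8 even so k=7
a_0=16:  p_0=16·1+0=16,  q_0=16·0+1=1
a_1=1:  p_1=1·16+1=17,  q_1=1·1+0=1
a_2=2:  p_2=2·17+16=50,  q_2=2·1+1=3
a_3=2:  p_3=2·50+17=117,  q_3=2·3+1=7
a_4=1:  p_4=1·117+50=167,  q_4=1·7+3=10
a_5=2:  p_5=2·167+117=451,  q_5=2·10+7=27
a_6=2:  p_6=2·451+167=1069,  q_6=2·27+10=64
a_7=1:  p_7=1·1069+451=1520,  q_7=1·64+27=91
(x₁, y₁) = (1520, 91);  1520² − 279·91² = 1 ✓
k=2:  x_2 = 1520·1520+279·91·91 = 4620799,  y_2 = 1520·91+91·1520 = 276640
k=3:  x_3 = 1520·4620799+279·91·276640 = 14047227440,  y_3 = 1520·276640+91·4620799 = 840985509
k=4:  x_4 = 1520·14047227440+279·91·840985509 = 42703566796801,  y_4 = 1520·840985509+91·14047227440 = 2556595670720
k=5:  x_5 = 1520·42703566796801+279·91·2556595670720 = 129818829015047600,  y_5 = 1520·2556595670720+91·42703566796801 = 7772049998003291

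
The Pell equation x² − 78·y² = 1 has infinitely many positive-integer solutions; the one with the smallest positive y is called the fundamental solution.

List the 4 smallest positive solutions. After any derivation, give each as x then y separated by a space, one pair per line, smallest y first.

d=78: √d = [8; 1,4,1,16] (ℓ=4, even), read p_3/q_3
a_0=8:  p_0=8·1+0=8,  q_0=8·0+1=1
…
a_2=4:  p_2=4·9+8=44,  q_2=4·1+1=5
a_3=1:  p_3=1·44+9=53,  q_3=1·5+1=6
(x₁, y₁) = (53, 6);  53² − 78·6² = 1 ✓
(53+6√78)^2 = 5617 + 636√78
(53+6√78)^3 = 595349 + 67410√78
(53+6√78)^4 = 63101377 + 7144824√78

53 6
5617 636
595349 67410
63101377 7144824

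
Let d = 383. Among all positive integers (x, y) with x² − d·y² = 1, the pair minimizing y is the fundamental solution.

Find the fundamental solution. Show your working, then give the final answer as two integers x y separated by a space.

18768 959

√383 = [19; 1,1,3,19,3,1,1,38, …], period ℓ=8 (even) → k=7
k=0  a_k=19  p_k/q_k = 19/1
…
k=2  a_k=1  p_k/q_k = 39/2
…
k=4  a_k=19  p_k/q_k = 2642/135
k=5  a_k=3  p_k/q_k = 8063/412
k=6  a_k=1  p_k/q_k = 10705/547
k=7  a_k=1  p_k/q_k = 18768/959
→ (18768, 959).  Check: 18768²=352237824, 383·959²=352237823, difference 1.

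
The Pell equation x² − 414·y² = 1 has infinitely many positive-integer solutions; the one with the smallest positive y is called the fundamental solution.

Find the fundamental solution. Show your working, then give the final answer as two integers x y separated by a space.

d=414: √d = [20; 2,1,7,2,7,1,2,40] (ℓ=8, even), read p_7/q_7
i=0: a=20 ⇒ p=20, q=1
…
i=4: a=2 ⇒ p=997, q=49
…
i=6: a=1 ⇒ p=8444, q=415
i=7: a=2 ⇒ p=24335, q=1196
→ (24335, 1196).  Check: 24335²=592192225, 414·1196²=592192224, difference 1.

24335 1196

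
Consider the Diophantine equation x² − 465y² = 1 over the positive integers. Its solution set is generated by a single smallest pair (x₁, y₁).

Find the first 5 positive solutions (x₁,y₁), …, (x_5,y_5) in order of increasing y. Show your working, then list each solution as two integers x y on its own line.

√465 → a₀=21, period (1,1,3,2,2,2,3,1,1,42); ℓ=10 even so k=9
k=0  a_k=21  p_k/q_k = 21/1
…
k=2  a_k=1  p_k/q_k = 43/2
…
k=4  a_k=2  p_k/q_k = 345/16
k=5  a_k=2  p_k/q_k = 841/39
k=6  a_k=2  p_k/q_k = 2027/94
…
k=8  a_k=1  p_k/q_k = 8949/415
k=9  a_k=1  p_k/q_k = 15871/736
fundamental: x₁=15871, y₁=736  (since 251888641 − 465·541696 = 1)
k=2:  x_2 = 15871·15871+465·736·736 = 503777281,  y_2 = 15871·736+736·15871 = 23362112
k=3:  x_3 = 15871·503777281+465·736·23362112 = 15990898437631,  y_3 = 15871·23362112+736·503777281 = 741560158368
k=4:  x_4 = 15871·15990898437631+465·736·741560158368 = 507583097703505921,  y_4 = 15871·741560158368+736·15990898437631 = 23538602523554944
k=5:  x_5 = 15871·507583097703505921+465·736·23538602523554944 = 16111702671313786506751,  y_5 = 15871·23538602523554944+736·507583097703505921 = 747162320561120874080

15871 736
503777281 23362112
15990898437631 741560158368
507583097703505921 23538602523554944
16111702671313786506751 747162320561120874080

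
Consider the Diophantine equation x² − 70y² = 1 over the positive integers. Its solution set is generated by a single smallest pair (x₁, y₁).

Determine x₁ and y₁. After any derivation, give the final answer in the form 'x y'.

251 30

[8; 2,1,2,1,2,16] for √70; ℓ=6 ⇒ convergent index 5
step 0: (8, 1)  from 8·(1,0) + (0,1)
step 1: (17, 2)  from 2·(8,1) + (1,0)
step 2: (25, 3)  from 1·(17,2) + (8,1)
step 3: (67, 8)  from 2·(25,3) + (17,2)
step 4: (92, 11)  from 1·(67,8) + (25,3)
step 5: (251, 30)  from 2·(92,11) + (67,8)
→ (251, 30).  Check: 251²=63001, 70·30²=63000, difference 1.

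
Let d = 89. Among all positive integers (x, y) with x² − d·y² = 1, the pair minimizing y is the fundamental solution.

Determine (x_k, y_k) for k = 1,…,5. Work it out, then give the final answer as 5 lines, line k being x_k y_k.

d=89: √d = [9; 2,3,3,2,18] (ℓ=5, odd), read p_9/q_9
i=0: a=9 ⇒ p=9, q=1
i=1: a=2 ⇒ p=19, q=2
…
i=3: a=3 ⇒ p=217, q=23
i=4: a=2 ⇒ p=500, q=53
…
i=6: a=2 ⇒ p=18934, q=2007
i=7: a=3 ⇒ p=66019, q=6998
i=8: a=3 ⇒ p=216991, q=23001
i=9: a=2 ⇒ p=500001, q=53000
→ (500001, 53000).  Check: 500001²=250001000001, 89·53000²=250001000000, difference 1.
(500001+53000√89)^2 = 500002000001 + 53000106000√89
(500001+53000√89)^3 = 500003000004500001 + 53000212000159000√89
(500001+53000√89)^4 = 500004000010000008000001 + 53000318000530000212000√89
(500001+53000√89)^5 = 500005000017500025000012500001 + 53000424001113001060000265000√89

500001 53000
500002000001 53000106000
500003000004500001 53000212000159000
500004000010000008000001 53000318000530000212000
500005000017500025000012500001 53000424001113001060000265000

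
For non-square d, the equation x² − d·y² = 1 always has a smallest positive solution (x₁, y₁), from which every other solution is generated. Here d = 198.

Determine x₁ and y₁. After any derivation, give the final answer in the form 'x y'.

√198 → a₀=14, period (14,28); ℓ=2 even so k=1
k=0  a_k=14  p_k/q_k = 14/1
k=1  a_k=14  p_k/q_k = 197/14
fundamental: x₁=197, y₁=14  (since 38809 − 198·196 = 1)

197 14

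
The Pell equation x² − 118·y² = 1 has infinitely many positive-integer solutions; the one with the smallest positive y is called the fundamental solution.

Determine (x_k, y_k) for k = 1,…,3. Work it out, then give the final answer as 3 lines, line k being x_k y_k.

d=118: √d = [10; 1,6,3,2,10,2,3,6,1,20] (ℓ=10, even), read p_9/q_9
i=0: a=10 ⇒ p=10, q=1
i=1: a=1 ⇒ p=11, q=1
…
i=5: a=10 ⇒ p=5779, q=532
i=6: a=2 ⇒ p=12112, q=1115
i=7: a=3 ⇒ p=42115, q=3877
i=8: a=6 ⇒ p=264802, q=24377
i=9: a=1 ⇒ p=306917, q=28254
(x₁, y₁) = (306917, 28254);  306917² − 118·28254² = 1 ✓
(x_2, y_2) = (306917·306917 + 118·28254·28254, 306917·28254 + 28254·306917) = (188396089777, 17343265836)
(x_3, y_3) = (306917·188396089777 + 118·28254·17343265836, 306917·17343265836 + 28254·188396089777) = (115643925371868101, 10645886241146970)

306917 28254
188396089777 17343265836
115643925371868101 10645886241146970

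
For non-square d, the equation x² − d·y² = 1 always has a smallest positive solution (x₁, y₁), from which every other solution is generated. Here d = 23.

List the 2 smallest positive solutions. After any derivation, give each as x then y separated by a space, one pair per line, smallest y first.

d=23: √d = [4; 1,3,1,8] (ℓ=4, even), read p_3/q_3
k=0  a_k=4  p_k/q_k = 4/1
…
k=2  a_k=3  p_k/q_k = 19/4
k=3  a_k=1  p_k/q_k = 24/5
→ (24, 5).  Check: 24²=576, 23·5²=575, difference 1.
(x_2, y_2) = (24·24 + 23·5·5, 24·5 + 5·24) = (1151, 240)

24 5
1151 240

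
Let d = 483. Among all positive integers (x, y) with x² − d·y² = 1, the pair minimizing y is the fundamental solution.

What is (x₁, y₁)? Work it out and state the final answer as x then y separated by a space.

[21; 1,42] for √483; ℓ=2 ⇒ convergent index 1
step 0: (21, 1)  from 21·(1,0) + (0,1)
step 1: (22, 1)  from 1·(21,1) + (1,0)
→ (22, 1).  Check: 22²=484, 483·1²=483, difference 1.

22 1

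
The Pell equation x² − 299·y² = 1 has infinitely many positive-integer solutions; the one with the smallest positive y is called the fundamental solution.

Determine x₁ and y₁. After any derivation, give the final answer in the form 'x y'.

415 24

√299 → a₀=17, period (3,2,3,34); ℓ=4 even so k=3
i=0: a=17 ⇒ p=17, q=1
…
i=2: a=2 ⇒ p=121, q=7
i=3: a=3 ⇒ p=415, q=24
→ (415, 24).  Check: 415²=172225, 299·24²=172224, difference 1.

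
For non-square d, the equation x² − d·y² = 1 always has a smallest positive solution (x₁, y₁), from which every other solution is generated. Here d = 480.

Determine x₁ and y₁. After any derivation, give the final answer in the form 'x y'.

d=480: √d = [21; 1,9,1,42] (ℓ=4, even), read p_3/q_3
step 0: (21, 1)  from 21·(1,0) + (0,1)
step 1: (22, 1)  from 1·(21,1) + (1,0)
step 2: (219, 10)  from 9·(22,1) + (21,1)
step 3: (241, 11)  from 1·(219,10) + (22,1)
fundamental: x₁=241, y₁=11  (since 58081 − 480·121 = 1)

241 11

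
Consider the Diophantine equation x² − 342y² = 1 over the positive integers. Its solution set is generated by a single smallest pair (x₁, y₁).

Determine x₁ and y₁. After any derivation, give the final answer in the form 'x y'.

d=342: √d = [18; 2,36] (ℓ=2, even), read p_1/q_1
a_0=18:  p_0=18·1+0=18,  q_0=18·0+1=1
a_1=2:  p_1=2·18+1=37,  q_1=2·1+0=2
(x₁, y₁) = (37, 2);  37² − 342·2² = 1 ✓

37 2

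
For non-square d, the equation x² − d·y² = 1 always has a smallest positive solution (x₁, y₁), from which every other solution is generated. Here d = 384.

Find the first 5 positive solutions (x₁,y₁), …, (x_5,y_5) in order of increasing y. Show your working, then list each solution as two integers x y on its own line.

[19; 1,1,2,9,2,1,1,38] for √384; ℓ=8 ⇒ convergent index 7
i=0: a=19 ⇒ p=19, q=1
…
i=2: a=1 ⇒ p=39, q=2
i=3: a=2 ⇒ p=98, q=5
i=4: a=9 ⇒ p=921, q=47
i=5: a=2 ⇒ p=1940, q=99
i=6: a=1 ⇒ p=2861, q=146
i=7: a=1 ⇒ p=4801, q=245
(x₁, y₁) = (4801, 245);  4801² − 384·245² = 1 ✓
(x_2, y_2) = (4801·4801 + 384·245·245, 4801·245 + 245·4801) = (46099201, 2352490)
(x_3, y_3) = (4801·46099201 + 384·245·2352490, 4801·2352490 + 245·46099201) = (442644523201, 22588608735)
(x_4, y_4) = (4801·442644523201 + 384·245·22588608735, 4801·22588608735 + 245·442644523201) = (4250272665676801, 216895818720980)
(x_5, y_5) = (4801·4250272665676801 + 384·245·216895818720980, 4801·216895818720980 + 245·4250272665676801) = (40811117693184120001, 2082633628770241225)

4801 245
46099201 2352490
442644523201 22588608735
4250272665676801 216895818720980
40811117693184120001 2082633628770241225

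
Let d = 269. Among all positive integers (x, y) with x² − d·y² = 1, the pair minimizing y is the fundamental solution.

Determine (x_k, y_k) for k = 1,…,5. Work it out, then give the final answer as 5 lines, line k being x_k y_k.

13449 820
361751201 22056360
9730383791049 593271970460
261727862849884801 15957829439376720
7039956045205817586249 429233695667083044100

d=269: √d = [16; 2,2,32] (ℓ=3, odd), read p_5/q_5
i=0: a=16 ⇒ p=16, q=1
…
i=4: a=2 ⇒ p=5396, q=329
i=5: a=2 ⇒ p=13449, q=820
(x₁, y₁) = (13449, 820);  13449² − 269·820² = 1 ✓
(x_2, y_2) = (13449·13449 + 269·820·820, 13449·820 + 820·13449) = (361751201, 22056360)
(x_3, y_3) = (13449·361751201 + 269·820·22056360, 13449·22056360 + 820·361751201) = (9730383791049, 593271970460)
(x_4, y_4) = (13449·9730383791049 + 269·820·593271970460, 13449·593271970460 + 820·9730383791049) = (261727862849884801, 15957829439376720)
(x_5, y_5) = (13449·261727862849884801 + 269·820·15957829439376720, 13449·15957829439376720 + 820·261727862849884801) = (7039956045205817586249, 429233695667083044100)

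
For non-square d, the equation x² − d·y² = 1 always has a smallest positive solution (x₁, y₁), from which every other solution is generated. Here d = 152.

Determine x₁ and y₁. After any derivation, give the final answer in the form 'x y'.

√152 = [12; 3,24, …], period ℓ=2 (even) → k=1
a_0=12:  p_0=12·1+0=12,  q_0=12·0+1=1
a_1=3:  p_1=3·12+1=37,  q_1=3·1+0=3
(x₁, y₁) = (37, 3);  37² − 152·3² = 1 ✓

37 3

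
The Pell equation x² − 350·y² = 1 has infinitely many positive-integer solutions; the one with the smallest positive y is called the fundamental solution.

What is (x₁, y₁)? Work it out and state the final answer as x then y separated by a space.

449 24

[18; 1,2,2,2,1,36] for √350; ℓ=6 ⇒ convergent index 5
step 0: (18, 1)  from 18·(1,0) + (0,1)
step 1: (19, 1)  from 1·(18,1) + (1,0)
…
step 4: (318, 17)  from 2·(131,7) + (56,3)
step 5: (449, 24)  from 1·(318,17) + (131,7)
fundamental: x₁=449, y₁=24  (since 201601 − 350·576 = 1)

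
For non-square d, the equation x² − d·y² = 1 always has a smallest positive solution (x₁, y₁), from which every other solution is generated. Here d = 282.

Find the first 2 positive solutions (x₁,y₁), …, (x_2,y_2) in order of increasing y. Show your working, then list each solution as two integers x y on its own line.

2351 140
11054401 658280

d=282: √d = [16; 1,3,1,4,1,3,1,32] (ℓ=8, even), read p_7/q_7
i=0: a=16 ⇒ p=16, q=1
i=1: a=1 ⇒ p=17, q=1
i=2: a=3 ⇒ p=67, q=4
…
i=4: a=4 ⇒ p=403, q=24
…
i=6: a=3 ⇒ p=1864, q=111
i=7: a=1 ⇒ p=2351, q=140
(x₁, y₁) = (2351, 140);  2351² − 282·140² = 1 ✓
(2351+140√282)^2 = 11054401 + 658280√282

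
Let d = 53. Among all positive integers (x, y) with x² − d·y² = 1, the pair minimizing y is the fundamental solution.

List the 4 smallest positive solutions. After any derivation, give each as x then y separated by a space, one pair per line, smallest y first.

d=53: √d = [7; 3,1,1,3,14] (ℓ=5, odd), read p_9/q_9
a_0=7:  p_0=7·1+0=7,  q_0=7·0+1=1
…
a_2=1:  p_2=1·22+7=29,  q_2=1·3+1=4
…
a_6=3:  p_6=3·2599+182=7979,  q_6=3·357+25=1096
…
a_8=1:  p_8=1·10578+7979=18557,  q_8=1·1453+1096=2549
a_9=3:  p_9=3·18557+10578=66249,  q_9=3·2549+1453=9100
fundamental: x₁=66249, y₁=9100  (since 4388930001 − 53·82810000 = 1)
(66249+9100√53)^2 = 8777860001 + 1205731800√53
(66249+9100√53)^3 = 1163048894346249 + 159757052027300√53
(66249+9100√53)^4 = 154101652394311440001 + 21167489878307463600√53

66249 9100
8777860001 1205731800
1163048894346249 159757052027300
154101652394311440001 21167489878307463600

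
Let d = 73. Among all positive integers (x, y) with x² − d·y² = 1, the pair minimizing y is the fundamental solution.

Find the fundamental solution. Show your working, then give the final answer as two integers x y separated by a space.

[8; 1,1,5,5,1,1,16] for √73; ℓ=7 ⇒ convergent index 13
a_0=8:  p_0=8·1+0=8,  q_0=8·0+1=1
a_1=1:  p_1=1·8+1=9,  q_1=1·1+0=1
…
a_3=5:  p_3=5·17+9=94,  q_3=5·2+1=11
…
a_5=1:  p_5=1·487+94=581,  q_5=1·57+11=68
a_6=1:  p_6=1·581+487=1068,  q_6=1·68+57=125
a_7=16:  p_7=16·1068+581=17669,  q_7=16·125+68=2068
a_8=1:  p_8=1·17669+1068=18737,  q_8=1·2068+125=2193
a_9=1:  p_9=1·18737+17669=36406,  q_9=1·2193+2068=4261
a_10=5:  p_10=5·36406+18737=200767,  q_10=5·4261+2193=23498
a_11=5:  p_11=5·200767+36406=1040241,  q_11=5·23498+4261=121751
a_12=1:  p_12=1·1040241+200767=1241008,  q_12=1·121751+23498=145249
a_13=1:  p_13=1·1241008+1040241=2281249,  q_13=1·145249+121751=267000
(x₁, y₁) = (2281249, 267000);  2281249² − 73·267000² = 1 ✓

2281249 267000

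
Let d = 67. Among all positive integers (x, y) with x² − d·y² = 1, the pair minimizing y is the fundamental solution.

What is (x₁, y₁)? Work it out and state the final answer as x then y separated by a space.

√67 = [8; 5,2,1,1,7,1,1,2,5,16, …], period ℓ=10 (even) → k=9
i=0: a=8 ⇒ p=8, q=1
…
i=3: a=1 ⇒ p=131, q=16
i=4: a=1 ⇒ p=221, q=27
…
i=6: a=1 ⇒ p=1899, q=232
…
i=8: a=2 ⇒ p=9053, q=1106
i=9: a=5 ⇒ p=48842, q=5967
→ (48842, 5967).  Check: 48842²=2385540964, 67·5967²=2385540963, difference 1.

48842 5967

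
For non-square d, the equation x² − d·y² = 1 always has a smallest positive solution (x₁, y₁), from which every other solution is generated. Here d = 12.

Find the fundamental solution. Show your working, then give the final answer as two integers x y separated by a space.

d=12: √d = [3; 2,6] (ℓ=2, even), read p_1/q_1
i=0: a=3 ⇒ p=3, q=1
i=1: a=2 ⇒ p=7, q=2
fundamental: x₁=7, y₁=2  (since 49 − 12·4 = 1)

7 2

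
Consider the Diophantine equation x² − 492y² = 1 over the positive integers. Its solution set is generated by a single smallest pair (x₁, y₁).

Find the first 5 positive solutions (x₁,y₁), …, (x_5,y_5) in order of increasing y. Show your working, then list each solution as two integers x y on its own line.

d=492: √d = [22; 5,1,1,10,1,1,5,44] (ℓ=8, even), read p_7/q_7
a_0=22:  p_0=22·1+0=22,  q_0=22·0+1=1
…
a_2=1:  p_2=1·111+22=133,  q_2=1·5+1=6
…
a_4=10:  p_4=10·244+133=2573,  q_4=10·11+6=116
a_5=1:  p_5=1·2573+244=2817,  q_5=1·116+11=127
a_6=1:  p_6=1·2817+2573=5390,  q_6=1·127+116=243
a_7=5:  p_7=5·5390+2817=29767,  q_7=5·243+127=1342
(x₁, y₁) = (29767, 1342);  29767² − 492·1342² = 1 ✓
(x_2, y_2) = (29767·29767 + 492·1342·1342, 29767·1342 + 1342·29767) = (1772148577, 79894628)
(x_3, y_3) = (29767·1772148577 + 492·1342·79894628, 29767·79894628 + 1342·1772148577) = (105503093353351, 4756446782010)
(x_4, y_4) = (29767·105503093353351 + 492·1342·4756446782010, 29767·4756446782010 + 1342·105503093353351) = (6281021157926249857, 283170302640288712)
(x_5, y_5) = (29767·6281021157926249857 + 492·1342·283170302640288712, 29767·283170302640288712 + 1342·6281021157926249857) = (373934313510478265633287, 16858260792630501398198)

29767 1342
1772148577 79894628
105503093353351 4756446782010
6281021157926249857 283170302640288712
373934313510478265633287 16858260792630501398198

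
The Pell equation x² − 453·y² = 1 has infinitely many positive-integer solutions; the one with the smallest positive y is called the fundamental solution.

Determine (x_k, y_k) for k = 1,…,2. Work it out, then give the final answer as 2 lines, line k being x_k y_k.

1653751 77700
5469784740001 256992905400

√453 = [21; 3,1,1,10,14,10,1,1,3,42, …], period ℓ=10 (even) → k=9
step 0: (21, 1)  from 21·(1,0) + (0,1)
…
step 3: (149, 7)  from 1·(85,4) + (64,3)
step 4: (1575, 74)  from 10·(149,7) + (85,4)
step 5: (22199, 1043)  from 14·(1575,74) + (149,7)
step 6: (223565, 10504)  from 10·(22199,1043) + (1575,74)
step 7: (245764, 11547)  from 1·(223565,10504) + (22199,1043)
step 8: (469329, 22051)  from 1·(245764,11547) + (223565,10504)
step 9: (1653751, 77700)  from 3·(469329,22051) + (245764,11547)
(x₁, y₁) = (1653751, 77700);  1653751² − 453·77700² = 1 ✓
(1653751+77700√453)^2 = 5469784740001 + 256992905400√453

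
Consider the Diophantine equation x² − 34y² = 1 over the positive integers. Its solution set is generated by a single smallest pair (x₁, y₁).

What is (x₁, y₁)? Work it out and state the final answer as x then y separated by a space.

d=34: √d = [5; 1,4,1,10] (ℓ=4, even), read p_3/q_3
a_0=5:  p_0=5·1+0=5,  q_0=5·0+1=1
a_1=1:  p_1=1·5+1=6,  q_1=1·1+0=1
a_2=4:  p_2=4·6+5=29,  q_2=4·1+1=5
a_3=1:  p_3=1·29+6=35,  q_3=1·5+1=6
→ (35, 6).  Check: 35²=1225, 34·6²=1224, difference 1.

35 6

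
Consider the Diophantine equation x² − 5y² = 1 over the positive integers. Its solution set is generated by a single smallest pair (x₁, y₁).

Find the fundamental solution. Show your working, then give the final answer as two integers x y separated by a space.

[2; 4] for √5; ℓ=1 ⇒ convergent index 1
a_0=2:  p_0=2·1+0=2,  q_0=2·0+1=1
a_1=4:  p_1=4·2+1=9,  q_1=4·1+0=4
fundamental: x₁=9, y₁=4  (since 81 − 5·16 = 1)

9 4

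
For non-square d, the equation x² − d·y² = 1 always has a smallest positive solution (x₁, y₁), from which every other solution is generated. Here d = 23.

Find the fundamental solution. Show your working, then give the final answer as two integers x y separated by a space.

24 5

√23 → a₀=4, period (1,3,1,8); ℓ=4 even so k=3
a_0=4:  p_0=4·1+0=4,  q_0=4·0+1=1
a_1=1:  p_1=1·4+1=5,  q_1=1·1+0=1
a_2=3:  p_2=3·5+4=19,  q_2=3·1+1=4
a_3=1:  p_3=1·19+5=24,  q_3=1·4+1=5
→ (24, 5).  Check: 24²=576, 23·5²=575, difference 1.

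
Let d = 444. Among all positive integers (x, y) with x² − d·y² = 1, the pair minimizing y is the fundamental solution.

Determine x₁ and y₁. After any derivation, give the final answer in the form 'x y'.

√444 = [21; 14,42, …], period ℓ=2 (even) → k=1
i=0: a=21 ⇒ p=21, q=1
i=1: a=14 ⇒ p=295, q=14
→ (295, 14).  Check: 295²=87025, 444·14²=87024, difference 1.

295 14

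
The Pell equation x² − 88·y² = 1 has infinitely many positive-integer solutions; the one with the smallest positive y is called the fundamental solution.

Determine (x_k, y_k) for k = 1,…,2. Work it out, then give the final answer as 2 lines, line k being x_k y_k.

197 21
77617 8274

√88 = [9; 2,1,1,1,2,18, …], period ℓ=6 (even) → k=5
step 0: (9, 1)  from 9·(1,0) + (0,1)
step 1: (19, 2)  from 2·(9,1) + (1,0)
step 2: (28, 3)  from 1·(19,2) + (9,1)
…
step 4: (75, 8)  from 1·(47,5) + (28,3)
step 5: (197, 21)  from 2·(75,8) + (47,5)
→ (197, 21).  Check: 197²=38809, 88·21²=38808, difference 1.
n=2: (197,21)∘(197,21) = (197·197+88·21·21, 197·21+21·197) = (77617,8274)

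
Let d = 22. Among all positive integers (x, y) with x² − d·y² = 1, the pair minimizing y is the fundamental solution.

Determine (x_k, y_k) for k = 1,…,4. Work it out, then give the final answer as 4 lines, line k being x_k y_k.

197 42
77617 16548
30580901 6519870
12048797377 2568812232

√22 = [4; 1,2,4,2,1,8, …], period ℓ=6 (even) → k=5
k=0  a_k=4  p_k/q_k = 4/1
k=1  a_k=1  p_k/q_k = 5/1
…
k=3  a_k=4  p_k/q_k = 61/13
k=4  a_k=2  p_k/q_k = 136/29
k=5  a_k=1  p_k/q_k = 197/42
(x₁, y₁) = (197, 42);  197² − 22·42² = 1 ✓
(x_2, y_2) = (197·197 + 22·42·42, 197·42 + 42·197) = (77617, 16548)
(x_3, y_3) = (197·77617 + 22·42·16548, 197·16548 + 42·77617) = (30580901, 6519870)
(x_4, y_4) = (197·30580901 + 22·42·6519870, 197·6519870 + 42·30580901) = (12048797377, 2568812232)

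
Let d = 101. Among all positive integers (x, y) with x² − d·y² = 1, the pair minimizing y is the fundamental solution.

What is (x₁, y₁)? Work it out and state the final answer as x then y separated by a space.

√101 = [10; 20, …], period ℓ=1 (odd) → k=1
k=0  a_k=10  p_k/q_k = 10/1
k=1  a_k=20  p_k/q_k = 201/20
(x₁, y₁) = (201, 20);  201² − 101·20² = 1 ✓

201 20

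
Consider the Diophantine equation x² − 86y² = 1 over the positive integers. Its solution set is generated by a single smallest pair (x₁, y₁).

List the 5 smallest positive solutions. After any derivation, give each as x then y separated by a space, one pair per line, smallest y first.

√86 → a₀=9, period (3,1,1,1,8,1,1,1,3,18); ℓ=10 even so k=9
i=0: a=9 ⇒ p=9, q=1
i=1: a=3 ⇒ p=28, q=3
i=2: a=1 ⇒ p=37, q=4
…
i=4: a=1 ⇒ p=102, q=11
…
i=6: a=1 ⇒ p=983, q=106
…
i=8: a=1 ⇒ p=2847, q=307
i=9: a=3 ⇒ p=10405, q=1122
(x₁, y₁) = (10405, 1122);  10405² − 86·1122² = 1 ✓
n=2: (10405,1122)∘(10405,1122) = (10405·10405+86·1122·1122, 10405·1122+1122·10405) = (216528049,23348820)
n=3: (216528049,23348820)∘(10405,1122) = (10405·216528049+86·1122·23348820, 10405·23348820+1122·216528049) = (4505948689285,485888943078)
n=4: (4505948689285,485888943078)∘(10405,1122) = (10405·4505948689285+86·1122·485888943078, 10405·485888943078+1122·4505948689285) = (93768792007492801,10111348882104360)
n=5: (93768792007492801,10111348882104360)∘(10405,1122) = (10405·93768792007492801+86·1122·10111348882104360, 10405·10111348882104360+1122·93768792007492801) = (1951328557169976499525,210417169750702788522)

10405 1122
216528049 23348820
4505948689285 485888943078
93768792007492801 10111348882104360
1951328557169976499525 210417169750702788522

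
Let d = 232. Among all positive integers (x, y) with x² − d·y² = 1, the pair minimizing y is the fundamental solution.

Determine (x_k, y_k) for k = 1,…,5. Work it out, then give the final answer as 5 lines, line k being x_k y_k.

19603 1287
768555217 50458122
30131975818099 1978261129845
1181354243155834177 77559705806244948
46316174427035658925363 3040805823861378301443

√232 → a₀=15, period (4,3,7,3,4,30); ℓ=6 even so k=5
i=0: a=15 ⇒ p=15, q=1
i=1: a=4 ⇒ p=61, q=4
…
i=4: a=3 ⇒ p=4539, q=298
i=5: a=4 ⇒ p=19603, q=1287
(x₁, y₁) = (19603, 1287);  19603² − 232·1287² = 1 ✓
(19603+1287√232)^2 = 768555217 + 50458122√232
(19603+1287√232)^3 = 30131975818099 + 1978261129845√232
(19603+1287√232)^4 = 1181354243155834177 + 77559705806244948√232
(19603+1287√232)^5 = 46316174427035658925363 + 3040805823861378301443√232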